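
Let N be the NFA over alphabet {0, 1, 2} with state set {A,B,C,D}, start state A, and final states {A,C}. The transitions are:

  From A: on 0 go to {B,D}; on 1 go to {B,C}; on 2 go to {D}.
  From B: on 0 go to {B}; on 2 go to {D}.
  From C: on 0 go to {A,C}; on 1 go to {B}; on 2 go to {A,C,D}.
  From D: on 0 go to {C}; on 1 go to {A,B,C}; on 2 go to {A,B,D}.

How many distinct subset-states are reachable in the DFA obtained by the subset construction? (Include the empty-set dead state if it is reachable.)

13

Start state of the DFA: {A}.
{A} --0--> {B,D}  [new]
{A} --1--> {B,C}  [new]
{A} --2--> {D}  [new]
{B,D} --0--> {B,C}  [seen]
{B,D} --1--> {A,B,C}  [new]
{B,D} --2--> {A,B,D}  [new]
{B,C} --0--> {A,B,C}  [seen]
{B,C} --1--> {B}  [new]
{B,C} --2--> {A,C,D}  [new]
{D} --0--> {C}  [new]
{D} --1--> {A,B,C}  [seen]
{D} --2--> {A,B,D}  [seen]
{A,B,C} --0--> {A,B,C,D}  [new]
{A,B,C} --1--> {B,C}  [seen]
{A,B,C} --2--> {A,C,D}  [seen]
{A,B,D} --0--> {B,C,D}  [new]
{A,B,D} --1--> {A,B,C}  [seen]
{A,B,D} --2--> {A,B,D}  [seen]
{B} --0--> {B}  [seen]
{B} --1--> ∅  [new]
{B} --2--> {D}  [seen]
{A,C,D} --0--> {A,B,C,D}  [seen]
{A,C,D} --1--> {A,B,C}  [seen]
{A,C,D} --2--> {A,B,C,D}  [seen]
{C} --0--> {A,C}  [new]
{C} --1--> {B}  [seen]
{C} --2--> {A,C,D}  [seen]
{A,B,C,D} --0--> {A,B,C,D}  [seen]
{A,B,C,D} --1--> {A,B,C}  [seen]
{A,B,C,D} --2--> {A,B,C,D}  [seen]
{B,C,D} --0--> {A,B,C}  [seen]
{B,C,D} --1--> {A,B,C}  [seen]
{B,C,D} --2--> {A,B,C,D}  [seen]
∅ --0--> ∅  [seen]
∅ --1--> ∅  [seen]
∅ --2--> ∅  [seen]
{A,C} --0--> {A,B,C,D}  [seen]
{A,C} --1--> {B,C}  [seen]
{A,C} --2--> {A,C,D}  [seen]
Reachable DFA states: {A}, {B,D}, {B,C}, {D}, {A,B,C}, {A,B,D}, {B}, {A,C,D}, {C}, {A,B,C,D}, {B,C,D}, ∅, {A,C}.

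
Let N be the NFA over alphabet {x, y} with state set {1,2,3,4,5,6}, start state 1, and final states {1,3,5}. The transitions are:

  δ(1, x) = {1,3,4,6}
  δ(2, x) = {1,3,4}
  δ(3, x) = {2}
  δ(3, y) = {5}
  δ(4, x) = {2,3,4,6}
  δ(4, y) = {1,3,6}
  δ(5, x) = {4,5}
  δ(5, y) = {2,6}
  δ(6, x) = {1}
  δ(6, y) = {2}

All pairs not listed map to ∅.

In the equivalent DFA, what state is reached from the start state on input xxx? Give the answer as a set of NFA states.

Start: {1}.
δ(1,x) = {1,3,4,6}.
Union: {1,3,4,6}.
After x: {1,3,4,6}.
δ(1,x) = {1,3,4,6}; δ(3,x) = {2}; δ(4,x) = {2,3,4,6}; δ(6,x) = {1}.
Union: {1,2,3,4,6}.
After x: {1,2,3,4,6}.
δ(1,x) = {1,3,4,6}; δ(2,x) = {1,3,4}; δ(3,x) = {2}; δ(4,x) = {2,3,4,6}; δ(6,x) = {1}.
Union: {1,2,3,4,6}.
After x: {1,2,3,4,6}.

{1,2,3,4,6}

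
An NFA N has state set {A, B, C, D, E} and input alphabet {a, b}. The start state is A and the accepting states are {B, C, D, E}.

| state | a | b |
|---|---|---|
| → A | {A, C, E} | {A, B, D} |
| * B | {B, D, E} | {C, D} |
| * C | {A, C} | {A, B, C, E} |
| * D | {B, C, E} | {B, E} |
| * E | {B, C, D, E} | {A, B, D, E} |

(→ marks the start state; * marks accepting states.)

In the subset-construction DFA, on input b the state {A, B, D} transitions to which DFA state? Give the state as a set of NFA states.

δ(A,b) = {A, B, D}; δ(B,b) = {C, D}; δ(D,b) = {B, E}.
Union: {A, B, C, D, E}.

{A, B, C, D, E}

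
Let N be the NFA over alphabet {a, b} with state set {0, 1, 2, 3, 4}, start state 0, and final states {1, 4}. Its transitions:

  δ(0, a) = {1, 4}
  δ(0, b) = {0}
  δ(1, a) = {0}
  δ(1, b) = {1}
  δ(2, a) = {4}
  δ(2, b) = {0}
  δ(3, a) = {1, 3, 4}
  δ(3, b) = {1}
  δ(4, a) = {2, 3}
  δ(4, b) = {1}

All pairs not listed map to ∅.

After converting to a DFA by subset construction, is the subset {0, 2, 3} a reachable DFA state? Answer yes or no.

Start state of the DFA: {0}.
{0} --a--> {1, 4}  [new]
{0} --b--> {0}  [seen]
{1, 4} --a--> {0, 2, 3}  [new]
{1, 4} --b--> {1}  [new]
{0, 2, 3} --a--> {1, 3, 4}  [new]
{0, 2, 3} --b--> {0, 1}  [new]
{1} --a--> {0}  [seen]
{1} --b--> {1}  [seen]
{1, 3, 4} --a--> {0, 1, 2, 3, 4}  [new]
{1, 3, 4} --b--> {1}  [seen]
{0, 1} --a--> {0, 1, 4}  [new]
{0, 1} --b--> {0, 1}  [seen]
{0, 1, 2, 3, 4} --a--> {0, 1, 2, 3, 4}  [seen]
{0, 1, 2, 3, 4} --b--> {0, 1}  [seen]
{0, 1, 4} --a--> {0, 1, 2, 3, 4}  [seen]
{0, 1, 4} --b--> {0, 1}  [seen]
Reachable DFA states: {0}, {1, 4}, {0, 2, 3}, {1}, {1, 3, 4}, {0, 1}, {0, 1, 2, 3, 4}, {0, 1, 4}.
{0, 2, 3} is among them.

yes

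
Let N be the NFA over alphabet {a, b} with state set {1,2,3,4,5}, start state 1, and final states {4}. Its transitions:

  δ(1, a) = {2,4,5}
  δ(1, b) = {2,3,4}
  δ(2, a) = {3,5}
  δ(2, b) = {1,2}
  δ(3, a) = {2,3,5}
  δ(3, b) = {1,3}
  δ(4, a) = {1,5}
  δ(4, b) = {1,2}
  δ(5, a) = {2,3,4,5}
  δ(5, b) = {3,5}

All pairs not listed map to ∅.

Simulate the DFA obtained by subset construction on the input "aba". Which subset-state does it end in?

Start: {1}.
δ(1,a) = {2,4,5}.
Union: {2,4,5}.
After a: {2,4,5}.
δ(2,b) = {1,2}; δ(4,b) = {1,2}; δ(5,b) = {3,5}.
Union: {1,2,3,5}.
After b: {1,2,3,5}.
δ(1,a) = {2,4,5}; δ(2,a) = {3,5}; δ(3,a) = {2,3,5}; δ(5,a) = {2,3,4,5}.
Union: {2,3,4,5}.
After a: {2,3,4,5}.

{2,3,4,5}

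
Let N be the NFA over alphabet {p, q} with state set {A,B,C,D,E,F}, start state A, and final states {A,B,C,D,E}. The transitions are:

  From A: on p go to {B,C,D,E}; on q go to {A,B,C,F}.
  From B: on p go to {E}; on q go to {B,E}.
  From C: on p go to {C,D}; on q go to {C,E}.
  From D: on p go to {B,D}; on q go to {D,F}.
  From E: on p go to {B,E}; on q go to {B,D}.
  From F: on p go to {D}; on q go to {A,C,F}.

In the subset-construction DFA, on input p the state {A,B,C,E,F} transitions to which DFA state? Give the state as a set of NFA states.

δ(A,p) = {B,C,D,E}; δ(B,p) = {E}; δ(C,p) = {C,D}; δ(E,p) = {B,E}; δ(F,p) = {D}.
Union: {B,C,D,E}.

{B,C,D,E}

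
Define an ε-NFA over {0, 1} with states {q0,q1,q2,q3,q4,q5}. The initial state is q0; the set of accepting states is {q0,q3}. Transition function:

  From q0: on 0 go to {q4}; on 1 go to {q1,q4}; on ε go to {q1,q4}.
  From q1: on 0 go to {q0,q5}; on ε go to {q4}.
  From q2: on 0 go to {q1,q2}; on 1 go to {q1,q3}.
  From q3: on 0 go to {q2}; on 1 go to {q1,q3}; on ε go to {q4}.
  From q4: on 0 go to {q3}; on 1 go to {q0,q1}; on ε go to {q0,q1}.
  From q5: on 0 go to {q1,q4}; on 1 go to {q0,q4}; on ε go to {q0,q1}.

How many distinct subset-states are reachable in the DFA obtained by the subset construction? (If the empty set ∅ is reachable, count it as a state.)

4

Start state of the DFA: {q0,q1,q4} (ε-closure of the NFA start).
{q0,q1,q4} --0--> {q0,q1,q3,q4,q5}  [new]
{q0,q1,q4} --1--> {q0,q1,q4}  [seen]
{q0,q1,q3,q4,q5} --0--> {q0,q1,q2,q3,q4,q5}  [new]
{q0,q1,q3,q4,q5} --1--> {q0,q1,q3,q4}  [new]
{q0,q1,q2,q3,q4,q5} --0--> {q0,q1,q2,q3,q4,q5}  [seen]
{q0,q1,q2,q3,q4,q5} --1--> {q0,q1,q3,q4}  [seen]
{q0,q1,q3,q4} --0--> {q0,q1,q2,q3,q4,q5}  [seen]
{q0,q1,q3,q4} --1--> {q0,q1,q3,q4}  [seen]
Reachable DFA states: {q0,q1,q4}, {q0,q1,q3,q4,q5}, {q0,q1,q2,q3,q4,q5}, {q0,q1,q3,q4}.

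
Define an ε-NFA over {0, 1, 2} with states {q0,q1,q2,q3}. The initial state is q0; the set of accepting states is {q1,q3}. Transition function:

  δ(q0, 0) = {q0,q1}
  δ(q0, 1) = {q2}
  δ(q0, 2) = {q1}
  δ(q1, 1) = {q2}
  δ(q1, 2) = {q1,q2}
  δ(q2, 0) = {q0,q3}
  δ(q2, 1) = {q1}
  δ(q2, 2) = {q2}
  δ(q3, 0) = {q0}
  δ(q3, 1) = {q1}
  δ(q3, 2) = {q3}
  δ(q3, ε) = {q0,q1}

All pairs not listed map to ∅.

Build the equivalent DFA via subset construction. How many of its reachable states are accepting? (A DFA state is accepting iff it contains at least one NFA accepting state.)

Start state of the DFA: {q0} (ε-closure of the NFA start).
{q0} --0--> {q0,q1}  [new]
{q0} --1--> {q2}  [new]
{q0} --2--> {q1}  [new]
{q0,q1} --0--> {q0,q1}  [seen]
{q0,q1} --1--> {q2}  [seen]
{q0,q1} --2--> {q1,q2}  [new]
{q2} --0--> {q0,q1,q3}  [new]
{q2} --1--> {q1}  [seen]
{q2} --2--> {q2}  [seen]
{q1} --0--> ∅  [new]
{q1} --1--> {q2}  [seen]
{q1} --2--> {q1,q2}  [seen]
{q1,q2} --0--> {q0,q1,q3}  [seen]
{q1,q2} --1--> {q1,q2}  [seen]
{q1,q2} --2--> {q1,q2}  [seen]
{q0,q1,q3} --0--> {q0,q1}  [seen]
{q0,q1,q3} --1--> {q1,q2}  [seen]
{q0,q1,q3} --2--> {q0,q1,q2,q3}  [new]
∅ --0--> ∅  [seen]
∅ --1--> ∅  [seen]
∅ --2--> ∅  [seen]
{q0,q1,q2,q3} --0--> {q0,q1,q3}  [seen]
{q0,q1,q2,q3} --1--> {q1,q2}  [seen]
{q0,q1,q2,q3} --2--> {q0,q1,q2,q3}  [seen]
Reachable DFA states: {q0}, {q0,q1}, {q2}, {q1}, {q1,q2}, {q0,q1,q3}, ∅, {q0,q1,q2,q3}.
Accepting DFA states (contain an NFA accepting state): {q0,q1}, {q1}, {q1,q2}, {q0,q1,q3}, {q0,q1,q2,q3}.

5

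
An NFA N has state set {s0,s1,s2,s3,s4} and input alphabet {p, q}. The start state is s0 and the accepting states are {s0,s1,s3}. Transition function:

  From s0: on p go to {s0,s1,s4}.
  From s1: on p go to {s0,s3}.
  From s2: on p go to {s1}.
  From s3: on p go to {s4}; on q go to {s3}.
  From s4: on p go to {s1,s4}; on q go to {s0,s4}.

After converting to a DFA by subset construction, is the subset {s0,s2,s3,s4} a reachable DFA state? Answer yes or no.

no

Start state of the DFA: {s0}.
{s0} --p--> {s0,s1,s4}  [new]
{s0} --q--> ∅  [new]
{s0,s1,s4} --p--> {s0,s1,s3,s4}  [new]
{s0,s1,s4} --q--> {s0,s4}  [new]
∅ --p--> ∅  [seen]
∅ --q--> ∅  [seen]
{s0,s1,s3,s4} --p--> {s0,s1,s3,s4}  [seen]
{s0,s1,s3,s4} --q--> {s0,s3,s4}  [new]
{s0,s4} --p--> {s0,s1,s4}  [seen]
{s0,s4} --q--> {s0,s4}  [seen]
{s0,s3,s4} --p--> {s0,s1,s4}  [seen]
{s0,s3,s4} --q--> {s0,s3,s4}  [seen]
Reachable DFA states: {s0}, {s0,s1,s4}, ∅, {s0,s1,s3,s4}, {s0,s4}, {s0,s3,s4}.
{s0,s2,s3,s4} is not among them.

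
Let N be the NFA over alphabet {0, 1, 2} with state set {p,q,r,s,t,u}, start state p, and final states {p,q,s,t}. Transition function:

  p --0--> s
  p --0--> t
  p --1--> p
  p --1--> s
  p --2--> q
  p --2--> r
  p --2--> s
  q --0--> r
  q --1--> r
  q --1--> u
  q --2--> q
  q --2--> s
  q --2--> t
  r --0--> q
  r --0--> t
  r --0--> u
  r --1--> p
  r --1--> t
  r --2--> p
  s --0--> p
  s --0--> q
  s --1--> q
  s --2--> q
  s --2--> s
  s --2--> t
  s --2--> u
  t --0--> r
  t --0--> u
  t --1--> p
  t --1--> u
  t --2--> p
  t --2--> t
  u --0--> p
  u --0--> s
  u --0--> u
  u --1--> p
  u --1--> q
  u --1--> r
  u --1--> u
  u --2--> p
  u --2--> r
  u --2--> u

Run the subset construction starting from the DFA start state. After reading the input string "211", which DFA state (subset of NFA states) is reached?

Start: {p}.
δ(p,2) = {q,r,s}.
Union: {q,r,s}.
After 2: {q,r,s}.
δ(q,1) = {r,u}; δ(r,1) = {p,t}; δ(s,1) = {q}.
Union: {p,q,r,t,u}.
After 1: {p,q,r,t,u}.
δ(p,1) = {p,s}; δ(q,1) = {r,u}; δ(r,1) = {p,t}; δ(t,1) = {p,u}; δ(u,1) = {p,q,r,u}.
Union: {p,q,r,s,t,u}.
After 1: {p,q,r,s,t,u}.

{p,q,r,s,t,u}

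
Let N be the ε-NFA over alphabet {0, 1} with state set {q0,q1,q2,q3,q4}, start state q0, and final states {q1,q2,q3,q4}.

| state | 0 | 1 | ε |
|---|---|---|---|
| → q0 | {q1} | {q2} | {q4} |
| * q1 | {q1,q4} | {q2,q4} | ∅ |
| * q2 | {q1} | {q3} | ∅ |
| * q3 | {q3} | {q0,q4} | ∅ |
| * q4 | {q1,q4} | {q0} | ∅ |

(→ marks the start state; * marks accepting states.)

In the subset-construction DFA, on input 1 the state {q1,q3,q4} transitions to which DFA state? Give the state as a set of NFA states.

{q0,q2,q4}

δ(q1,1) = {q2,q4}; δ(q3,1) = {q0,q4}; δ(q4,1) = {q0}.
Union: {q0,q2,q4}.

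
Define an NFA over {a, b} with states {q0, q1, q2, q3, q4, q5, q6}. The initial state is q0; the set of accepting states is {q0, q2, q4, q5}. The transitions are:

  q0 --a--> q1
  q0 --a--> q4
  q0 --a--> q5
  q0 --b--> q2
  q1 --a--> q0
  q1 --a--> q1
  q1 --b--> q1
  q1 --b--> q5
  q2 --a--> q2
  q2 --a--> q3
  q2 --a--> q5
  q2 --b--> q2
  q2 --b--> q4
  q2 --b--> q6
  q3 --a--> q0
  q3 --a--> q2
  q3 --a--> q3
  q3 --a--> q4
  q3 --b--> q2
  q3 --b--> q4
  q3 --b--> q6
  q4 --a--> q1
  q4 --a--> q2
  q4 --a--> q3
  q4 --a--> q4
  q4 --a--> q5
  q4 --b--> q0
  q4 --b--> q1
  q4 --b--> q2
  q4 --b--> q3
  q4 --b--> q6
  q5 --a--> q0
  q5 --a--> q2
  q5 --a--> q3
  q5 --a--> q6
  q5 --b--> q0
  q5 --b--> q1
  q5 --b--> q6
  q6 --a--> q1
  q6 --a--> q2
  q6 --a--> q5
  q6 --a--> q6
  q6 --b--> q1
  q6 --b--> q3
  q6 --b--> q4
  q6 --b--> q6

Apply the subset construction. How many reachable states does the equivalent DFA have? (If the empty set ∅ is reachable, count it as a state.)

11

Start state of the DFA: {q0}.
{q0} --a--> {q1, q4, q5}  [new]
{q0} --b--> {q2}  [new]
{q1, q4, q5} --a--> {q0, q1, q2, q3, q4, q5, q6}  [new]
{q1, q4, q5} --b--> {q0, q1, q2, q3, q5, q6}  [new]
{q2} --a--> {q2, q3, q5}  [new]
{q2} --b--> {q2, q4, q6}  [new]
{q0, q1, q2, q3, q4, q5, q6} --a--> {q0, q1, q2, q3, q4, q5, q6}  [seen]
{q0, q1, q2, q3, q4, q5, q6} --b--> {q0, q1, q2, q3, q4, q5, q6}  [seen]
{q0, q1, q2, q3, q5, q6} --a--> {q0, q1, q2, q3, q4, q5, q6}  [seen]
{q0, q1, q2, q3, q5, q6} --b--> {q0, q1, q2, q3, q4, q5, q6}  [seen]
{q2, q3, q5} --a--> {q0, q2, q3, q4, q5, q6}  [new]
{q2, q3, q5} --b--> {q0, q1, q2, q4, q6}  [new]
{q2, q4, q6} --a--> {q1, q2, q3, q4, q5, q6}  [new]
{q2, q4, q6} --b--> {q0, q1, q2, q3, q4, q6}  [new]
{q0, q2, q3, q4, q5, q6} --a--> {q0, q1, q2, q3, q4, q5, q6}  [seen]
{q0, q2, q3, q4, q5, q6} --b--> {q0, q1, q2, q3, q4, q6}  [seen]
{q0, q1, q2, q4, q6} --a--> {q0, q1, q2, q3, q4, q5, q6}  [seen]
{q0, q1, q2, q4, q6} --b--> {q0, q1, q2, q3, q4, q5, q6}  [seen]
{q1, q2, q3, q4, q5, q6} --a--> {q0, q1, q2, q3, q4, q5, q6}  [seen]
{q1, q2, q3, q4, q5, q6} --b--> {q0, q1, q2, q3, q4, q5, q6}  [seen]
{q0, q1, q2, q3, q4, q6} --a--> {q0, q1, q2, q3, q4, q5, q6}  [seen]
{q0, q1, q2, q3, q4, q6} --b--> {q0, q1, q2, q3, q4, q5, q6}  [seen]
Reachable DFA states: {q0}, {q1, q4, q5}, {q2}, {q0, q1, q2, q3, q4, q5, q6}, {q0, q1, q2, q3, q5, q6}, {q2, q3, q5}, {q2, q4, q6}, {q0, q2, q3, q4, q5, q6}, {q0, q1, q2, q4, q6}, {q1, q2, q3, q4, q5, q6}, {q0, q1, q2, q3, q4, q6}.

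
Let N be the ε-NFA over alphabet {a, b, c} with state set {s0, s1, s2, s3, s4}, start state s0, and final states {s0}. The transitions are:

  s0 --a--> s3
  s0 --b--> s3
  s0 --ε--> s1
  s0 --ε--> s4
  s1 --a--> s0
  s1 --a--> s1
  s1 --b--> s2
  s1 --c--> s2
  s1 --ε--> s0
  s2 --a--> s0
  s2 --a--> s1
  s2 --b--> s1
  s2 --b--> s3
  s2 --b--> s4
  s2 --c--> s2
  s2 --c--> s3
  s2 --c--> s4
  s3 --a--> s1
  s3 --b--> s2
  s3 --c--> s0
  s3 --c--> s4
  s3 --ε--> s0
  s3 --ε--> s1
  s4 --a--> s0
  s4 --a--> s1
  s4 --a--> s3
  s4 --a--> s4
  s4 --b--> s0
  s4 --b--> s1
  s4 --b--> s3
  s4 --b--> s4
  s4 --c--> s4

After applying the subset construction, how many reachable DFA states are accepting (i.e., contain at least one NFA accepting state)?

4

Start state of the DFA: {s0, s1, s4} (ε-closure of the NFA start).
{s0, s1, s4} --a--> {s0, s1, s3, s4}  [new]
{s0, s1, s4} --b--> {s0, s1, s2, s3, s4}  [new]
{s0, s1, s4} --c--> {s2, s4}  [new]
{s0, s1, s3, s4} --a--> {s0, s1, s3, s4}  [seen]
{s0, s1, s3, s4} --b--> {s0, s1, s2, s3, s4}  [seen]
{s0, s1, s3, s4} --c--> {s0, s1, s2, s4}  [new]
{s0, s1, s2, s3, s4} --a--> {s0, s1, s3, s4}  [seen]
{s0, s1, s2, s3, s4} --b--> {s0, s1, s2, s3, s4}  [seen]
{s0, s1, s2, s3, s4} --c--> {s0, s1, s2, s3, s4}  [seen]
{s2, s4} --a--> {s0, s1, s3, s4}  [seen]
{s2, s4} --b--> {s0, s1, s3, s4}  [seen]
{s2, s4} --c--> {s0, s1, s2, s3, s4}  [seen]
{s0, s1, s2, s4} --a--> {s0, s1, s3, s4}  [seen]
{s0, s1, s2, s4} --b--> {s0, s1, s2, s3, s4}  [seen]
{s0, s1, s2, s4} --c--> {s0, s1, s2, s3, s4}  [seen]
Reachable DFA states: {s0, s1, s4}, {s0, s1, s3, s4}, {s0, s1, s2, s3, s4}, {s2, s4}, {s0, s1, s2, s4}.
Accepting DFA states (contain an NFA accepting state): {s0, s1, s4}, {s0, s1, s3, s4}, {s0, s1, s2, s3, s4}, {s0, s1, s2, s4}.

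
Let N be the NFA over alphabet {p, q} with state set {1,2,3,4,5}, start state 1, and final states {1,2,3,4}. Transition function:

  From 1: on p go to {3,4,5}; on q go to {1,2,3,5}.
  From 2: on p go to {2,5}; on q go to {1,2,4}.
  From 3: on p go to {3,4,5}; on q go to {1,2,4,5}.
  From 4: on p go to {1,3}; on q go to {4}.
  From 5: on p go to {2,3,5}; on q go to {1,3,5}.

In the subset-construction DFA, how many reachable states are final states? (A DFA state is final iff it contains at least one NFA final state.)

5

Start state of the DFA: {1}.
{1} --p--> {3,4,5}  [new]
{1} --q--> {1,2,3,5}  [new]
{3,4,5} --p--> {1,2,3,4,5}  [new]
{3,4,5} --q--> {1,2,3,4,5}  [seen]
{1,2,3,5} --p--> {2,3,4,5}  [new]
{1,2,3,5} --q--> {1,2,3,4,5}  [seen]
{1,2,3,4,5} --p--> {1,2,3,4,5}  [seen]
{1,2,3,4,5} --q--> {1,2,3,4,5}  [seen]
{2,3,4,5} --p--> {1,2,3,4,5}  [seen]
{2,3,4,5} --q--> {1,2,3,4,5}  [seen]
Reachable DFA states: {1}, {3,4,5}, {1,2,3,5}, {1,2,3,4,5}, {2,3,4,5}.
Accepting DFA states (contain an NFA accepting state): {1}, {3,4,5}, {1,2,3,5}, {1,2,3,4,5}, {2,3,4,5}.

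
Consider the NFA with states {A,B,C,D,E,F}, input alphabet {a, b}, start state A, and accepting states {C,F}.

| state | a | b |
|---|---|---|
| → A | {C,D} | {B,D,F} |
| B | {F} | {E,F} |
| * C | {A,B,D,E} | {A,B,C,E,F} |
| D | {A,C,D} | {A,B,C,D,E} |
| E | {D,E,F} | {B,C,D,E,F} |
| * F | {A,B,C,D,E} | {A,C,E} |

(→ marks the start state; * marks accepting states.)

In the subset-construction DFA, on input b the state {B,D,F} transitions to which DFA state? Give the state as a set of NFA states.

δ(B,b) = {E,F}; δ(D,b) = {A,B,C,D,E}; δ(F,b) = {A,C,E}.
Union: {A,B,C,D,E,F}.

{A,B,C,D,E,F}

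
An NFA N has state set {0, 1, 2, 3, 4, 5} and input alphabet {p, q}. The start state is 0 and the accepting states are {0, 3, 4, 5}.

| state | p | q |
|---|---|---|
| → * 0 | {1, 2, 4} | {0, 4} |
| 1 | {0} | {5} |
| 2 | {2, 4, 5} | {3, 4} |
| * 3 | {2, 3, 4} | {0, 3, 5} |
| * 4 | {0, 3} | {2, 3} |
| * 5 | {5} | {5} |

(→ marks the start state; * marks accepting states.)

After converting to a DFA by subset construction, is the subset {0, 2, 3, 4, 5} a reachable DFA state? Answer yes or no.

Start state of the DFA: {0}.
{0} --p--> {1, 2, 4}  [new]
{0} --q--> {0, 4}  [new]
{1, 2, 4} --p--> {0, 2, 3, 4, 5}  [new]
{1, 2, 4} --q--> {2, 3, 4, 5}  [new]
{0, 4} --p--> {0, 1, 2, 3, 4}  [new]
{0, 4} --q--> {0, 2, 3, 4}  [new]
{0, 2, 3, 4, 5} --p--> {0, 1, 2, 3, 4, 5}  [new]
{0, 2, 3, 4, 5} --q--> {0, 2, 3, 4, 5}  [seen]
{2, 3, 4, 5} --p--> {0, 2, 3, 4, 5}  [seen]
{2, 3, 4, 5} --q--> {0, 2, 3, 4, 5}  [seen]
{0, 1, 2, 3, 4} --p--> {0, 1, 2, 3, 4, 5}  [seen]
{0, 1, 2, 3, 4} --q--> {0, 2, 3, 4, 5}  [seen]
{0, 2, 3, 4} --p--> {0, 1, 2, 3, 4, 5}  [seen]
{0, 2, 3, 4} --q--> {0, 2, 3, 4, 5}  [seen]
{0, 1, 2, 3, 4, 5} --p--> {0, 1, 2, 3, 4, 5}  [seen]
{0, 1, 2, 3, 4, 5} --q--> {0, 2, 3, 4, 5}  [seen]
Reachable DFA states: {0}, {1, 2, 4}, {0, 4}, {0, 2, 3, 4, 5}, {2, 3, 4, 5}, {0, 1, 2, 3, 4}, {0, 2, 3, 4}, {0, 1, 2, 3, 4, 5}.
{0, 2, 3, 4, 5} is among them.

yes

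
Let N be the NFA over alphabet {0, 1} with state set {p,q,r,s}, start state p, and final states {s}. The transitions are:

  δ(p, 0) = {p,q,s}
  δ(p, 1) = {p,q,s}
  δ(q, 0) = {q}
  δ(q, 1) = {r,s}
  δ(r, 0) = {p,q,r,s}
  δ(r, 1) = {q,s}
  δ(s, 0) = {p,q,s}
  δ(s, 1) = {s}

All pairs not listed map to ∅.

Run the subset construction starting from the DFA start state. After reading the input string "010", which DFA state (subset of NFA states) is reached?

{p,q,r,s}

Start: {p}.
δ(p,0) = {p,q,s}.
Union: {p,q,s}.
After 0: {p,q,s}.
δ(p,1) = {p,q,s}; δ(q,1) = {r,s}; δ(s,1) = {s}.
Union: {p,q,r,s}.
After 1: {p,q,r,s}.
δ(p,0) = {p,q,s}; δ(q,0) = {q}; δ(r,0) = {p,q,r,s}; δ(s,0) = {p,q,s}.
Union: {p,q,r,s}.
After 0: {p,q,r,s}.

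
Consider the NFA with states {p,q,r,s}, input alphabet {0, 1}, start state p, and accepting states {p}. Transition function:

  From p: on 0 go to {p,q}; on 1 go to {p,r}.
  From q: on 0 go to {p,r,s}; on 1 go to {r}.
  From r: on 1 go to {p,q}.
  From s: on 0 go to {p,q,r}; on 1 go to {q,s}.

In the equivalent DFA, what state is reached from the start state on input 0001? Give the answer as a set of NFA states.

Start: {p}.
δ(p,0) = {p,q}.
Union: {p,q}.
After 0: {p,q}.
δ(p,0) = {p,q}; δ(q,0) = {p,r,s}.
Union: {p,q,r,s}.
After 0: {p,q,r,s}.
δ(p,0) = {p,q}; δ(q,0) = {p,r,s}; δ(r,0) = ∅; δ(s,0) = {p,q,r}.
Union: {p,q,r,s}.
After 0: {p,q,r,s}.
δ(p,1) = {p,r}; δ(q,1) = {r}; δ(r,1) = {p,q}; δ(s,1) = {q,s}.
Union: {p,q,r,s}.
After 1: {p,q,r,s}.

{p,q,r,s}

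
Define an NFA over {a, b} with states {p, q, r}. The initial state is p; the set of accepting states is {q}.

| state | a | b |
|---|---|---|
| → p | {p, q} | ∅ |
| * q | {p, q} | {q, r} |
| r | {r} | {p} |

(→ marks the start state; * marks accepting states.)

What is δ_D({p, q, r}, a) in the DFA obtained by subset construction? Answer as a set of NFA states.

{p, q, r}

δ(p,a) = {p, q}; δ(q,a) = {p, q}; δ(r,a) = {r}.
Union: {p, q, r}.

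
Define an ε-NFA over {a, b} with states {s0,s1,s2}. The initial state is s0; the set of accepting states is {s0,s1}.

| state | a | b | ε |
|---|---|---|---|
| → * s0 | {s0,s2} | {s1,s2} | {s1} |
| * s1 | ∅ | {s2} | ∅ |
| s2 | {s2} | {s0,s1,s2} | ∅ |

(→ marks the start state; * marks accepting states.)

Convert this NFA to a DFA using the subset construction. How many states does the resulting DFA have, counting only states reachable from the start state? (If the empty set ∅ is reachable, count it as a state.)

Start state of the DFA: {s0,s1} (ε-closure of the NFA start).
{s0,s1} --a--> {s0,s1,s2}  [new]
{s0,s1} --b--> {s1,s2}  [new]
{s0,s1,s2} --a--> {s0,s1,s2}  [seen]
{s0,s1,s2} --b--> {s0,s1,s2}  [seen]
{s1,s2} --a--> {s2}  [new]
{s1,s2} --b--> {s0,s1,s2}  [seen]
{s2} --a--> {s2}  [seen]
{s2} --b--> {s0,s1,s2}  [seen]
Reachable DFA states: {s0,s1}, {s0,s1,s2}, {s1,s2}, {s2}.

4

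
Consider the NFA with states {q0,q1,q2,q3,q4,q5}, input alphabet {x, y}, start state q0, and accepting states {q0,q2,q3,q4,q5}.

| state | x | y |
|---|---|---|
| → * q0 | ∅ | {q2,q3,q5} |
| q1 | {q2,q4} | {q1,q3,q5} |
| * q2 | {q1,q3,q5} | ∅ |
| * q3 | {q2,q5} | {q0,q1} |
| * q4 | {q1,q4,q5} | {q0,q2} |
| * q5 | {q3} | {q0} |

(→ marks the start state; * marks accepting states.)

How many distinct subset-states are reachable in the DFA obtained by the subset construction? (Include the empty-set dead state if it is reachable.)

Start state of the DFA: {q0}.
{q0} --x--> ∅  [new]
{q0} --y--> {q2,q3,q5}  [new]
∅ --x--> ∅  [seen]
∅ --y--> ∅  [seen]
{q2,q3,q5} --x--> {q1,q2,q3,q5}  [new]
{q2,q3,q5} --y--> {q0,q1}  [new]
{q1,q2,q3,q5} --x--> {q1,q2,q3,q4,q5}  [new]
{q1,q2,q3,q5} --y--> {q0,q1,q3,q5}  [new]
{q0,q1} --x--> {q2,q4}  [new]
{q0,q1} --y--> {q1,q2,q3,q5}  [seen]
{q1,q2,q3,q4,q5} --x--> {q1,q2,q3,q4,q5}  [seen]
{q1,q2,q3,q4,q5} --y--> {q0,q1,q2,q3,q5}  [new]
{q0,q1,q3,q5} --x--> {q2,q3,q4,q5}  [new]
{q0,q1,q3,q5} --y--> {q0,q1,q2,q3,q5}  [seen]
{q2,q4} --x--> {q1,q3,q4,q5}  [new]
{q2,q4} --y--> {q0,q2}  [new]
{q0,q1,q2,q3,q5} --x--> {q1,q2,q3,q4,q5}  [seen]
{q0,q1,q2,q3,q5} --y--> {q0,q1,q2,q3,q5}  [seen]
{q2,q3,q4,q5} --x--> {q1,q2,q3,q4,q5}  [seen]
{q2,q3,q4,q5} --y--> {q0,q1,q2}  [new]
{q1,q3,q4,q5} --x--> {q1,q2,q3,q4,q5}  [seen]
{q1,q3,q4,q5} --y--> {q0,q1,q2,q3,q5}  [seen]
{q0,q2} --x--> {q1,q3,q5}  [new]
{q0,q2} --y--> {q2,q3,q5}  [seen]
{q0,q1,q2} --x--> {q1,q2,q3,q4,q5}  [seen]
{q0,q1,q2} --y--> {q1,q2,q3,q5}  [seen]
{q1,q3,q5} --x--> {q2,q3,q4,q5}  [seen]
{q1,q3,q5} --y--> {q0,q1,q3,q5}  [seen]
Reachable DFA states: {q0}, ∅, {q2,q3,q5}, {q1,q2,q3,q5}, {q0,q1}, {q1,q2,q3,q4,q5}, {q0,q1,q3,q5}, {q2,q4}, {q0,q1,q2,q3,q5}, {q2,q3,q4,q5}, {q1,q3,q4,q5}, {q0,q2}, {q0,q1,q2}, {q1,q3,q5}.

14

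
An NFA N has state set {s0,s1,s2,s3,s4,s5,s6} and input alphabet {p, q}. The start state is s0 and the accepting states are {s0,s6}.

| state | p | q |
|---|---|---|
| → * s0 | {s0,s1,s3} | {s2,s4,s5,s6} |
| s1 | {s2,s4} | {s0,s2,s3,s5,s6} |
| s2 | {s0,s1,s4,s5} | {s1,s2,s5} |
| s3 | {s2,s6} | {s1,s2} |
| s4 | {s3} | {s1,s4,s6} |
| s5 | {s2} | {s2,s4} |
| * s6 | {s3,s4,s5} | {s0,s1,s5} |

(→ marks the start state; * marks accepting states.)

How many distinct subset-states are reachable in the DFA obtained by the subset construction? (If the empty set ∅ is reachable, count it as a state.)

Start state of the DFA: {s0}.
{s0} --p--> {s0,s1,s3}  [new]
{s0} --q--> {s2,s4,s5,s6}  [new]
{s0,s1,s3} --p--> {s0,s1,s2,s3,s4,s6}  [new]
{s0,s1,s3} --q--> {s0,s1,s2,s3,s4,s5,s6}  [new]
{s2,s4,s5,s6} --p--> {s0,s1,s2,s3,s4,s5}  [new]
{s2,s4,s5,s6} --q--> {s0,s1,s2,s4,s5,s6}  [new]
{s0,s1,s2,s3,s4,s6} --p--> {s0,s1,s2,s3,s4,s5,s6}  [seen]
{s0,s1,s2,s3,s4,s6} --q--> {s0,s1,s2,s3,s4,s5,s6}  [seen]
{s0,s1,s2,s3,s4,s5,s6} --p--> {s0,s1,s2,s3,s4,s5,s6}  [seen]
{s0,s1,s2,s3,s4,s5,s6} --q--> {s0,s1,s2,s3,s4,s5,s6}  [seen]
{s0,s1,s2,s3,s4,s5} --p--> {s0,s1,s2,s3,s4,s5,s6}  [seen]
{s0,s1,s2,s3,s4,s5} --q--> {s0,s1,s2,s3,s4,s5,s6}  [seen]
{s0,s1,s2,s4,s5,s6} --p--> {s0,s1,s2,s3,s4,s5}  [seen]
{s0,s1,s2,s4,s5,s6} --q--> {s0,s1,s2,s3,s4,s5,s6}  [seen]
Reachable DFA states: {s0}, {s0,s1,s3}, {s2,s4,s5,s6}, {s0,s1,s2,s3,s4,s6}, {s0,s1,s2,s3,s4,s5,s6}, {s0,s1,s2,s3,s4,s5}, {s0,s1,s2,s4,s5,s6}.

7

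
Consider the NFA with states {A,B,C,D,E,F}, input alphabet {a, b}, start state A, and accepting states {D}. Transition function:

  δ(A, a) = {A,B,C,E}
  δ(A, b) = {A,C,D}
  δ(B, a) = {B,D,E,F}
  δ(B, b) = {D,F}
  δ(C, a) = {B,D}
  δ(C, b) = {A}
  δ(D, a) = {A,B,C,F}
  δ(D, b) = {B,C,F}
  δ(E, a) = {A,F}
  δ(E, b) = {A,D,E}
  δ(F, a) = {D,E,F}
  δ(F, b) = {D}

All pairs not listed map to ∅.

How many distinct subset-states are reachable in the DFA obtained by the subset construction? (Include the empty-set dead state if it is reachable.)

Start state of the DFA: {A}.
{A} --a--> {A,B,C,E}  [new]
{A} --b--> {A,C,D}  [new]
{A,B,C,E} --a--> {A,B,C,D,E,F}  [new]
{A,B,C,E} --b--> {A,C,D,E,F}  [new]
{A,C,D} --a--> {A,B,C,D,E,F}  [seen]
{A,C,D} --b--> {A,B,C,D,F}  [new]
{A,B,C,D,E,F} --a--> {A,B,C,D,E,F}  [seen]
{A,B,C,D,E,F} --b--> {A,B,C,D,E,F}  [seen]
{A,C,D,E,F} --a--> {A,B,C,D,E,F}  [seen]
{A,C,D,E,F} --b--> {A,B,C,D,E,F}  [seen]
{A,B,C,D,F} --a--> {A,B,C,D,E,F}  [seen]
{A,B,C,D,F} --b--> {A,B,C,D,F}  [seen]
Reachable DFA states: {A}, {A,B,C,E}, {A,C,D}, {A,B,C,D,E,F}, {A,C,D,E,F}, {A,B,C,D,F}.

6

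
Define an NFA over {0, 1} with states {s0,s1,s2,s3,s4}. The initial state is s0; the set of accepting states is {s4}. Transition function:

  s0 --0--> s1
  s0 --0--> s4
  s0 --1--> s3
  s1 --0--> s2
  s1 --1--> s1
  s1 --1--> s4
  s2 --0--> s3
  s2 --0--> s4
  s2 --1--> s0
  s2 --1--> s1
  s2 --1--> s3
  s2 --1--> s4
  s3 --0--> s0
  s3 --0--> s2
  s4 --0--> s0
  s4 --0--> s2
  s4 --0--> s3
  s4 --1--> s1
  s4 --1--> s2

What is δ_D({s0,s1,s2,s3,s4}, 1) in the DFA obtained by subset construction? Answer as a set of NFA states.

δ(s0,1) = {s3}; δ(s1,1) = {s1,s4}; δ(s2,1) = {s0,s1,s3,s4}; δ(s3,1) = ∅; δ(s4,1) = {s1,s2}.
Union: {s0,s1,s2,s3,s4}.

{s0,s1,s2,s3,s4}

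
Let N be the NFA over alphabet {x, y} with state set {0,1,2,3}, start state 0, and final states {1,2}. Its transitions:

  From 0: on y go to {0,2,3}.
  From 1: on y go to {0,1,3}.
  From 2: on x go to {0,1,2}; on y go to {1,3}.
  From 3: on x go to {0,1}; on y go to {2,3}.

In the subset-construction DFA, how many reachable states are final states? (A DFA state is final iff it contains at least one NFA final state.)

Start state of the DFA: {0}.
{0} --x--> ∅  [new]
{0} --y--> {0,2,3}  [new]
∅ --x--> ∅  [seen]
∅ --y--> ∅  [seen]
{0,2,3} --x--> {0,1,2}  [new]
{0,2,3} --y--> {0,1,2,3}  [new]
{0,1,2} --x--> {0,1,2}  [seen]
{0,1,2} --y--> {0,1,2,3}  [seen]
{0,1,2,3} --x--> {0,1,2}  [seen]
{0,1,2,3} --y--> {0,1,2,3}  [seen]
Reachable DFA states: {0}, ∅, {0,2,3}, {0,1,2}, {0,1,2,3}.
Accepting DFA states (contain an NFA accepting state): {0,2,3}, {0,1,2}, {0,1,2,3}.

3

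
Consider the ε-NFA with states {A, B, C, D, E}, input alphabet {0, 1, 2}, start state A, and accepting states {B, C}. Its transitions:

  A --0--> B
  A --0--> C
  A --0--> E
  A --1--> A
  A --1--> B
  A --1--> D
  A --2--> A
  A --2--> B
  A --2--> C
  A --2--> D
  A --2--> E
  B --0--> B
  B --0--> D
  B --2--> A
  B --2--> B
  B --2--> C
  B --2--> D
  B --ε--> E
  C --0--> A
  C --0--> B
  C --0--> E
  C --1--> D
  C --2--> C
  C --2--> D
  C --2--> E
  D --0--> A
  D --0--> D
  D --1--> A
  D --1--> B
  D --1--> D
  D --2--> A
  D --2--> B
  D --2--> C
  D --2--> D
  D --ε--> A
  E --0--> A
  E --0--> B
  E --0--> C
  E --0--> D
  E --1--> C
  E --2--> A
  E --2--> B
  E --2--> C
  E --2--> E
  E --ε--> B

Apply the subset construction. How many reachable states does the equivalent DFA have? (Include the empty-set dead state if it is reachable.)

5

Start state of the DFA: {A} (ε-closure of the NFA start).
{A} --0--> {B, C, E}  [new]
{A} --1--> {A, B, D, E}  [new]
{A} --2--> {A, B, C, D, E}  [new]
{B, C, E} --0--> {A, B, C, D, E}  [seen]
{B, C, E} --1--> {A, C, D}  [new]
{B, C, E} --2--> {A, B, C, D, E}  [seen]
{A, B, D, E} --0--> {A, B, C, D, E}  [seen]
{A, B, D, E} --1--> {A, B, C, D, E}  [seen]
{A, B, D, E} --2--> {A, B, C, D, E}  [seen]
{A, B, C, D, E} --0--> {A, B, C, D, E}  [seen]
{A, B, C, D, E} --1--> {A, B, C, D, E}  [seen]
{A, B, C, D, E} --2--> {A, B, C, D, E}  [seen]
{A, C, D} --0--> {A, B, C, D, E}  [seen]
{A, C, D} --1--> {A, B, D, E}  [seen]
{A, C, D} --2--> {A, B, C, D, E}  [seen]
Reachable DFA states: {A}, {B, C, E}, {A, B, D, E}, {A, B, C, D, E}, {A, C, D}.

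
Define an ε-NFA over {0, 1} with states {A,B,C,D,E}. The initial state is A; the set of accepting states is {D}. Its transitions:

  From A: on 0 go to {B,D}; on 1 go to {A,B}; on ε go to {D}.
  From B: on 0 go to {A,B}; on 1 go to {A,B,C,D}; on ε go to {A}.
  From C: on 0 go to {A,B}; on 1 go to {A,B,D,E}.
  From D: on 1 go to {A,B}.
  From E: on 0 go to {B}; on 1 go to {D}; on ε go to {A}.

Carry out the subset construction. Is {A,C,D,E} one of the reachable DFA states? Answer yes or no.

Start state of the DFA: {A,D} (ε-closure of the NFA start).
{A,D} --0--> {A,B,D}  [new]
{A,D} --1--> {A,B,D}  [seen]
{A,B,D} --0--> {A,B,D}  [seen]
{A,B,D} --1--> {A,B,C,D}  [new]
{A,B,C,D} --0--> {A,B,D}  [seen]
{A,B,C,D} --1--> {A,B,C,D,E}  [new]
{A,B,C,D,E} --0--> {A,B,D}  [seen]
{A,B,C,D,E} --1--> {A,B,C,D,E}  [seen]
Reachable DFA states: {A,D}, {A,B,D}, {A,B,C,D}, {A,B,C,D,E}.
{A,C,D,E} is not among them.

no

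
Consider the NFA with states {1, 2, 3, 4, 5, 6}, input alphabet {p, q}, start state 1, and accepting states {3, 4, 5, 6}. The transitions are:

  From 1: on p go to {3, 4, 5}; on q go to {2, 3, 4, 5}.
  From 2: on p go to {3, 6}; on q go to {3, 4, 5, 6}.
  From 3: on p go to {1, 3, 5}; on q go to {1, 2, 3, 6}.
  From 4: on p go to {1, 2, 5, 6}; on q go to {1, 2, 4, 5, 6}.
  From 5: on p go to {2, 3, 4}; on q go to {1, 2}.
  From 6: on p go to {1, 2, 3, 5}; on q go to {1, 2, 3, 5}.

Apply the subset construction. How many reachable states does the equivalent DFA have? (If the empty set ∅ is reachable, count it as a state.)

4

Start state of the DFA: {1}.
{1} --p--> {3, 4, 5}  [new]
{1} --q--> {2, 3, 4, 5}  [new]
{3, 4, 5} --p--> {1, 2, 3, 4, 5, 6}  [new]
{3, 4, 5} --q--> {1, 2, 3, 4, 5, 6}  [seen]
{2, 3, 4, 5} --p--> {1, 2, 3, 4, 5, 6}  [seen]
{2, 3, 4, 5} --q--> {1, 2, 3, 4, 5, 6}  [seen]
{1, 2, 3, 4, 5, 6} --p--> {1, 2, 3, 4, 5, 6}  [seen]
{1, 2, 3, 4, 5, 6} --q--> {1, 2, 3, 4, 5, 6}  [seen]
Reachable DFA states: {1}, {3, 4, 5}, {2, 3, 4, 5}, {1, 2, 3, 4, 5, 6}.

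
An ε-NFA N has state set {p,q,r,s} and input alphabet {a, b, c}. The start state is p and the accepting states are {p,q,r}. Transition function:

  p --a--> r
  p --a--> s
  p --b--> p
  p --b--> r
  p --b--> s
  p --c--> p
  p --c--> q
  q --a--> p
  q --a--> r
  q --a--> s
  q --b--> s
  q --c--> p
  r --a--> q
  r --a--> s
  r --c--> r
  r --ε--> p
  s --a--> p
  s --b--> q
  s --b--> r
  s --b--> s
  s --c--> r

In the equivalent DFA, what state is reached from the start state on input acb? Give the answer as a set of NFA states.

Start: {p}.
δ(p,a) = {r,s}.
Union: {r,s}.
ε-closure gives {p,r,s}.
After a: {p,r,s}.
δ(p,c) = {p,q}; δ(r,c) = {r}; δ(s,c) = {r}.
Union: {p,q,r}.
After c: {p,q,r}.
δ(p,b) = {p,r,s}; δ(q,b) = {s}; δ(r,b) = ∅.
Union: {p,r,s}.
After b: {p,r,s}.

{p,r,s}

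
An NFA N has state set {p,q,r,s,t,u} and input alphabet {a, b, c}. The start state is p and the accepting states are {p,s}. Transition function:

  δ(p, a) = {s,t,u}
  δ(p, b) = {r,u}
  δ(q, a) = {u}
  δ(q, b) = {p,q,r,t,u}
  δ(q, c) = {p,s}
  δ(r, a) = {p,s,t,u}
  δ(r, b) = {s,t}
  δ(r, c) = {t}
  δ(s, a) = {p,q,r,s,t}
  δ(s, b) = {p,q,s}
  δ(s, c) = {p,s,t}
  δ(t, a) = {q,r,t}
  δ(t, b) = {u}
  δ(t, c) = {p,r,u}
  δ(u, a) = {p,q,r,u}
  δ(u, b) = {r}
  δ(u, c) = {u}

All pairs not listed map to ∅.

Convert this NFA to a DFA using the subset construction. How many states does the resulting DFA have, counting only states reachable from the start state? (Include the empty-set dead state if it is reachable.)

Start state of the DFA: {p}.
{p} --a--> {s,t,u}  [new]
{p} --b--> {r,u}  [new]
{p} --c--> ∅  [new]
{s,t,u} --a--> {p,q,r,s,t,u}  [new]
{s,t,u} --b--> {p,q,r,s,u}  [new]
{s,t,u} --c--> {p,r,s,t,u}  [new]
{r,u} --a--> {p,q,r,s,t,u}  [seen]
{r,u} --b--> {r,s,t}  [new]
{r,u} --c--> {t,u}  [new]
∅ --a--> ∅  [seen]
∅ --b--> ∅  [seen]
∅ --c--> ∅  [seen]
{p,q,r,s,t,u} --a--> {p,q,r,s,t,u}  [seen]
{p,q,r,s,t,u} --b--> {p,q,r,s,t,u}  [seen]
{p,q,r,s,t,u} --c--> {p,r,s,t,u}  [seen]
{p,q,r,s,u} --a--> {p,q,r,s,t,u}  [seen]
{p,q,r,s,u} --b--> {p,q,r,s,t,u}  [seen]
{p,q,r,s,u} --c--> {p,s,t,u}  [new]
{p,r,s,t,u} --a--> {p,q,r,s,t,u}  [seen]
{p,r,s,t,u} --b--> {p,q,r,s,t,u}  [seen]
{p,r,s,t,u} --c--> {p,r,s,t,u}  [seen]
{r,s,t} --a--> {p,q,r,s,t,u}  [seen]
{r,s,t} --b--> {p,q,s,t,u}  [new]
{r,s,t} --c--> {p,r,s,t,u}  [seen]
{t,u} --a--> {p,q,r,t,u}  [new]
{t,u} --b--> {r,u}  [seen]
{t,u} --c--> {p,r,u}  [new]
{p,s,t,u} --a--> {p,q,r,s,t,u}  [seen]
{p,s,t,u} --b--> {p,q,r,s,u}  [seen]
{p,s,t,u} --c--> {p,r,s,t,u}  [seen]
{p,q,s,t,u} --a--> {p,q,r,s,t,u}  [seen]
{p,q,s,t,u} --b--> {p,q,r,s,t,u}  [seen]
{p,q,s,t,u} --c--> {p,r,s,t,u}  [seen]
{p,q,r,t,u} --a--> {p,q,r,s,t,u}  [seen]
{p,q,r,t,u} --b--> {p,q,r,s,t,u}  [seen]
{p,q,r,t,u} --c--> {p,r,s,t,u}  [seen]
{p,r,u} --a--> {p,q,r,s,t,u}  [seen]
{p,r,u} --b--> {r,s,t,u}  [new]
{p,r,u} --c--> {t,u}  [seen]
{r,s,t,u} --a--> {p,q,r,s,t,u}  [seen]
{r,s,t,u} --b--> {p,q,r,s,t,u}  [seen]
{r,s,t,u} --c--> {p,r,s,t,u}  [seen]
Reachable DFA states: {p}, {s,t,u}, {r,u}, ∅, {p,q,r,s,t,u}, {p,q,r,s,u}, {p,r,s,t,u}, {r,s,t}, {t,u}, {p,s,t,u}, {p,q,s,t,u}, {p,q,r,t,u}, {p,r,u}, {r,s,t,u}.

14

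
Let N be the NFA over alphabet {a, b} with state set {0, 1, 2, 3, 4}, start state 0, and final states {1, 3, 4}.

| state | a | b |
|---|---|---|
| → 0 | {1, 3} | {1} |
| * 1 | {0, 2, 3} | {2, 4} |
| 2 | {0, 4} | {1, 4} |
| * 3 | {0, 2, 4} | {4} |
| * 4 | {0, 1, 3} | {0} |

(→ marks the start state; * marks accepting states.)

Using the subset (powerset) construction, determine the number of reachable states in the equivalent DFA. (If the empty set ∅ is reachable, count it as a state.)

14

Start state of the DFA: {0}.
{0} --a--> {1, 3}  [new]
{0} --b--> {1}  [new]
{1, 3} --a--> {0, 2, 3, 4}  [new]
{1, 3} --b--> {2, 4}  [new]
{1} --a--> {0, 2, 3}  [new]
{1} --b--> {2, 4}  [seen]
{0, 2, 3, 4} --a--> {0, 1, 2, 3, 4}  [new]
{0, 2, 3, 4} --b--> {0, 1, 4}  [new]
{2, 4} --a--> {0, 1, 3, 4}  [new]
{2, 4} --b--> {0, 1, 4}  [seen]
{0, 2, 3} --a--> {0, 1, 2, 3, 4}  [seen]
{0, 2, 3} --b--> {1, 4}  [new]
{0, 1, 2, 3, 4} --a--> {0, 1, 2, 3, 4}  [seen]
{0, 1, 2, 3, 4} --b--> {0, 1, 2, 4}  [new]
{0, 1, 4} --a--> {0, 1, 2, 3}  [new]
{0, 1, 4} --b--> {0, 1, 2, 4}  [seen]
{0, 1, 3, 4} --a--> {0, 1, 2, 3, 4}  [seen]
{0, 1, 3, 4} --b--> {0, 1, 2, 4}  [seen]
{1, 4} --a--> {0, 1, 2, 3}  [seen]
{1, 4} --b--> {0, 2, 4}  [new]
{0, 1, 2, 4} --a--> {0, 1, 2, 3, 4}  [seen]
{0, 1, 2, 4} --b--> {0, 1, 2, 4}  [seen]
{0, 1, 2, 3} --a--> {0, 1, 2, 3, 4}  [seen]
{0, 1, 2, 3} --b--> {1, 2, 4}  [new]
{0, 2, 4} --a--> {0, 1, 3, 4}  [seen]
{0, 2, 4} --b--> {0, 1, 4}  [seen]
{1, 2, 4} --a--> {0, 1, 2, 3, 4}  [seen]
{1, 2, 4} --b--> {0, 1, 2, 4}  [seen]
Reachable DFA states: {0}, {1, 3}, {1}, {0, 2, 3, 4}, {2, 4}, {0, 2, 3}, {0, 1, 2, 3, 4}, {0, 1, 4}, {0, 1, 3, 4}, {1, 4}, {0, 1, 2, 4}, {0, 1, 2, 3}, {0, 2, 4}, {1, 2, 4}.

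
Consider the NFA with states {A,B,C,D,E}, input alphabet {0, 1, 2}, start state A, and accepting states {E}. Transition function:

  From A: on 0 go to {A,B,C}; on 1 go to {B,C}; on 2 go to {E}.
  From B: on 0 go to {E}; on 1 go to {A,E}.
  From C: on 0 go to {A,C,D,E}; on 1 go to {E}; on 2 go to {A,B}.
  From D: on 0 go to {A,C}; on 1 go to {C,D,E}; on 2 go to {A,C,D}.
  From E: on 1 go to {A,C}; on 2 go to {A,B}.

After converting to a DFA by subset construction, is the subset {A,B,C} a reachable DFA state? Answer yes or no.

Start state of the DFA: {A}.
{A} --0--> {A,B,C}  [new]
{A} --1--> {B,C}  [new]
{A} --2--> {E}  [new]
{A,B,C} --0--> {A,B,C,D,E}  [new]
{A,B,C} --1--> {A,B,C,E}  [new]
{A,B,C} --2--> {A,B,E}  [new]
{B,C} --0--> {A,C,D,E}  [new]
{B,C} --1--> {A,E}  [new]
{B,C} --2--> {A,B}  [new]
{E} --0--> ∅  [new]
{E} --1--> {A,C}  [new]
{E} --2--> {A,B}  [seen]
{A,B,C,D,E} --0--> {A,B,C,D,E}  [seen]
{A,B,C,D,E} --1--> {A,B,C,D,E}  [seen]
{A,B,C,D,E} --2--> {A,B,C,D,E}  [seen]
{A,B,C,E} --0--> {A,B,C,D,E}  [seen]
{A,B,C,E} --1--> {A,B,C,E}  [seen]
{A,B,C,E} --2--> {A,B,E}  [seen]
{A,B,E} --0--> {A,B,C,E}  [seen]
{A,B,E} --1--> {A,B,C,E}  [seen]
{A,B,E} --2--> {A,B,E}  [seen]
{A,C,D,E} --0--> {A,B,C,D,E}  [seen]
{A,C,D,E} --1--> {A,B,C,D,E}  [seen]
{A,C,D,E} --2--> {A,B,C,D,E}  [seen]
{A,E} --0--> {A,B,C}  [seen]
{A,E} --1--> {A,B,C}  [seen]
{A,E} --2--> {A,B,E}  [seen]
{A,B} --0--> {A,B,C,E}  [seen]
{A,B} --1--> {A,B,C,E}  [seen]
{A,B} --2--> {E}  [seen]
∅ --0--> ∅  [seen]
∅ --1--> ∅  [seen]
∅ --2--> ∅  [seen]
{A,C} --0--> {A,B,C,D,E}  [seen]
{A,C} --1--> {B,C,E}  [new]
{A,C} --2--> {A,B,E}  [seen]
{B,C,E} --0--> {A,C,D,E}  [seen]
{B,C,E} --1--> {A,C,E}  [new]
{B,C,E} --2--> {A,B}  [seen]
{A,C,E} --0--> {A,B,C,D,E}  [seen]
{A,C,E} --1--> {A,B,C,E}  [seen]
{A,C,E} --2--> {A,B,E}  [seen]
Reachable DFA states: {A}, {A,B,C}, {B,C}, {E}, {A,B,C,D,E}, {A,B,C,E}, {A,B,E}, {A,C,D,E}, {A,E}, {A,B}, ∅, {A,C}, {B,C,E}, {A,C,E}.
{A,B,C} is among them.

yes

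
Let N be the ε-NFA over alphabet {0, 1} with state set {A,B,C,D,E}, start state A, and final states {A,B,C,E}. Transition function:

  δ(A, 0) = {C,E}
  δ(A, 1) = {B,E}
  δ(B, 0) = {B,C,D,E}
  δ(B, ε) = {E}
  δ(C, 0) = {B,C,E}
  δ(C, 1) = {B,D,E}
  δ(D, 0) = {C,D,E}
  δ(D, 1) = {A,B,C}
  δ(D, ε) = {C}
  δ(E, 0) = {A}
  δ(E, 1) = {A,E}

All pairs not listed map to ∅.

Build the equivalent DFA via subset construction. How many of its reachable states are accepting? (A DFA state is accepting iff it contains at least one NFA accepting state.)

Start state of the DFA: {A} (ε-closure of the NFA start).
{A} --0--> {C,E}  [new]
{A} --1--> {B,E}  [new]
{C,E} --0--> {A,B,C,E}  [new]
{C,E} --1--> {A,B,C,D,E}  [new]
{B,E} --0--> {A,B,C,D,E}  [seen]
{B,E} --1--> {A,E}  [new]
{A,B,C,E} --0--> {A,B,C,D,E}  [seen]
{A,B,C,E} --1--> {A,B,C,D,E}  [seen]
{A,B,C,D,E} --0--> {A,B,C,D,E}  [seen]
{A,B,C,D,E} --1--> {A,B,C,D,E}  [seen]
{A,E} --0--> {A,C,E}  [new]
{A,E} --1--> {A,B,E}  [new]
{A,C,E} --0--> {A,B,C,E}  [seen]
{A,C,E} --1--> {A,B,C,D,E}  [seen]
{A,B,E} --0--> {A,B,C,D,E}  [seen]
{A,B,E} --1--> {A,B,E}  [seen]
Reachable DFA states: {A}, {C,E}, {B,E}, {A,B,C,E}, {A,B,C,D,E}, {A,E}, {A,C,E}, {A,B,E}.
Accepting DFA states (contain an NFA accepting state): {A}, {C,E}, {B,E}, {A,B,C,E}, {A,B,C,D,E}, {A,E}, {A,C,E}, {A,B,E}.

8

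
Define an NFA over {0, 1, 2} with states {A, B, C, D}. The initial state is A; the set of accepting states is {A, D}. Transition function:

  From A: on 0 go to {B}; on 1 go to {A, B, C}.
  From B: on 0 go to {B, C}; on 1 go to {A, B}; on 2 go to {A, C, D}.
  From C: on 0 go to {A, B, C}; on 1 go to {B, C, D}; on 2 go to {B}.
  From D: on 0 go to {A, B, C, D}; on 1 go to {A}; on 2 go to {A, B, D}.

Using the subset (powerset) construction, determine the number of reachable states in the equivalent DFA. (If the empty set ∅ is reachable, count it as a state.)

Start state of the DFA: {A}.
{A} --0--> {B}  [new]
{A} --1--> {A, B, C}  [new]
{A} --2--> ∅  [new]
{B} --0--> {B, C}  [new]
{B} --1--> {A, B}  [new]
{B} --2--> {A, C, D}  [new]
{A, B, C} --0--> {A, B, C}  [seen]
{A, B, C} --1--> {A, B, C, D}  [new]
{A, B, C} --2--> {A, B, C, D}  [seen]
∅ --0--> ∅  [seen]
∅ --1--> ∅  [seen]
∅ --2--> ∅  [seen]
{B, C} --0--> {A, B, C}  [seen]
{B, C} --1--> {A, B, C, D}  [seen]
{B, C} --2--> {A, B, C, D}  [seen]
{A, B} --0--> {B, C}  [seen]
{A, B} --1--> {A, B, C}  [seen]
{A, B} --2--> {A, C, D}  [seen]
{A, C, D} --0--> {A, B, C, D}  [seen]
{A, C, D} --1--> {A, B, C, D}  [seen]
{A, C, D} --2--> {A, B, D}  [new]
{A, B, C, D} --0--> {A, B, C, D}  [seen]
{A, B, C, D} --1--> {A, B, C, D}  [seen]
{A, B, C, D} --2--> {A, B, C, D}  [seen]
{A, B, D} --0--> {A, B, C, D}  [seen]
{A, B, D} --1--> {A, B, C}  [seen]
{A, B, D} --2--> {A, B, C, D}  [seen]
Reachable DFA states: {A}, {B}, {A, B, C}, ∅, {B, C}, {A, B}, {A, C, D}, {A, B, C, D}, {A, B, D}.

9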